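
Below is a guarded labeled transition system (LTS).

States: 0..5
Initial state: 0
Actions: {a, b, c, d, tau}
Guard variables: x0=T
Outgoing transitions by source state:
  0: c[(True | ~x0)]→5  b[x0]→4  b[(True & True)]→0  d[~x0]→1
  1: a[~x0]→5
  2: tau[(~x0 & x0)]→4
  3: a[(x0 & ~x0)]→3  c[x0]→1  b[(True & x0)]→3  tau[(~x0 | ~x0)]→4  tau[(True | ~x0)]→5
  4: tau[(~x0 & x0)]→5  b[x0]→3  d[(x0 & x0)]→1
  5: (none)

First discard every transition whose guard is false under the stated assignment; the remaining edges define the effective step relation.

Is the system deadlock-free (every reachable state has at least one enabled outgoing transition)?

Answer: DEADLOCK at state 1

Working:
Reachable = {0,1,3,4,5}
  0: b→0  b→4  c→5  [deg 3]
  1: ∅  [STUCK]
  3: b→3  c→1  tau→5  [deg 3]
  4: b→3  d→1  [deg 2]
  5: ∅  [STUCK]
Path to 1: b·d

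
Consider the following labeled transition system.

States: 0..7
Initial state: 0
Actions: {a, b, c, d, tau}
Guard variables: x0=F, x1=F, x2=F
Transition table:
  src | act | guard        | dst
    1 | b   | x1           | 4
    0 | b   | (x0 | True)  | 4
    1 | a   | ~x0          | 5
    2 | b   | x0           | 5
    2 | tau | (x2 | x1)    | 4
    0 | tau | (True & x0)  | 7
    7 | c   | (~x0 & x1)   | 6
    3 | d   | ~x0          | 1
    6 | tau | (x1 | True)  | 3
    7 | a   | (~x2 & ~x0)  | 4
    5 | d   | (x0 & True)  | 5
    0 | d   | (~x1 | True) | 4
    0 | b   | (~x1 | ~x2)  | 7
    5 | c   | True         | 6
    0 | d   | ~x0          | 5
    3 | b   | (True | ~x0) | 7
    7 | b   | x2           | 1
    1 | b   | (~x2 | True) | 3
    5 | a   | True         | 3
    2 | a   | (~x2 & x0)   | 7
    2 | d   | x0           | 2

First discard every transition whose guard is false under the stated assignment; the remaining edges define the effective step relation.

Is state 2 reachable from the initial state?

After dropping false guards: 12 live edges.
L0 = {0}
L1 = {4,5,7}  now seen {0,4,5,7}
L2 = {3,6}  now seen {0,3,4,5,6,7}
L3 = {1}  now seen {0,1,3,4,5,6,7}
Reachable = {0,1,3,4,5,6,7}

Answer: UNREACHABLE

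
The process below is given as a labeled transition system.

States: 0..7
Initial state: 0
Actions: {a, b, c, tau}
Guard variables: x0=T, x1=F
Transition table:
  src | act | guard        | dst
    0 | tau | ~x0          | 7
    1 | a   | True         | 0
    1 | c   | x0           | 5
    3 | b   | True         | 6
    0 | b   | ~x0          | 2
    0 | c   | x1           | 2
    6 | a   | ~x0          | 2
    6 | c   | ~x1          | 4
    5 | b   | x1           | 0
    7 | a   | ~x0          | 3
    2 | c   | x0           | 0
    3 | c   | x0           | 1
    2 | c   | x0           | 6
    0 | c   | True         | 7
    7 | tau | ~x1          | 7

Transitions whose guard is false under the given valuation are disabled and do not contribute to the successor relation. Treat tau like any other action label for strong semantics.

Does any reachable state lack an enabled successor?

R = {0,7}
  0: c→7  [deg 1]
  7: tau→7  [deg 1]

Answer: DEADLOCK-FREE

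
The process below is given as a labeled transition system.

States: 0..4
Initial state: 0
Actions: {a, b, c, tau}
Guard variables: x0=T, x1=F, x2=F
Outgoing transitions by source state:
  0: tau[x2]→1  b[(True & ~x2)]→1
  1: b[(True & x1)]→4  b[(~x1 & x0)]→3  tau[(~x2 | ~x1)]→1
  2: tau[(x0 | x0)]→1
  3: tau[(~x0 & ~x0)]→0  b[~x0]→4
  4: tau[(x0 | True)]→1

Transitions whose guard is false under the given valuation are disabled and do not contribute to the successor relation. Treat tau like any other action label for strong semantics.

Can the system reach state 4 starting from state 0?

Guard filter leaves 5 enabled edge(s).
Layer 0: {0}
Layer 1: {1}  now seen {0,1}
Layer 2: {3}  now seen {0,1,3}
Reach set: {0,1,3}

Answer: UNREACHABLE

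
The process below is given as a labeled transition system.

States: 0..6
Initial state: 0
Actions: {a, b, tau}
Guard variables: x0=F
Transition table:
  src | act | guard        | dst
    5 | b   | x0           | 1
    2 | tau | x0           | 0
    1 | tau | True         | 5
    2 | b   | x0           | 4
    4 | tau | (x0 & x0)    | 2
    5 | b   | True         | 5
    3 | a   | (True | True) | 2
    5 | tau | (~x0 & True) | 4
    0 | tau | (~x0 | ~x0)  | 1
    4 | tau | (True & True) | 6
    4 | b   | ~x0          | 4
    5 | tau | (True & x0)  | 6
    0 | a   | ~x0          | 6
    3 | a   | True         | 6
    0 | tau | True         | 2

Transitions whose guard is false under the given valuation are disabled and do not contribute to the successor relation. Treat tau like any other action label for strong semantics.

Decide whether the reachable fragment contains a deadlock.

Answer: DEADLOCK at state 2

Working:
Reachable = {0,1,2,4,5,6}
  0: a→6  tau→1  tau→2  [deg 3]
  1: tau→5  [deg 1]
  2: ∅  [STUCK]
  4: b→4  tau→6  [deg 2]
  5: b→5  tau→4  [deg 2]
  6: ∅  [STUCK]
trace reaching 2: tau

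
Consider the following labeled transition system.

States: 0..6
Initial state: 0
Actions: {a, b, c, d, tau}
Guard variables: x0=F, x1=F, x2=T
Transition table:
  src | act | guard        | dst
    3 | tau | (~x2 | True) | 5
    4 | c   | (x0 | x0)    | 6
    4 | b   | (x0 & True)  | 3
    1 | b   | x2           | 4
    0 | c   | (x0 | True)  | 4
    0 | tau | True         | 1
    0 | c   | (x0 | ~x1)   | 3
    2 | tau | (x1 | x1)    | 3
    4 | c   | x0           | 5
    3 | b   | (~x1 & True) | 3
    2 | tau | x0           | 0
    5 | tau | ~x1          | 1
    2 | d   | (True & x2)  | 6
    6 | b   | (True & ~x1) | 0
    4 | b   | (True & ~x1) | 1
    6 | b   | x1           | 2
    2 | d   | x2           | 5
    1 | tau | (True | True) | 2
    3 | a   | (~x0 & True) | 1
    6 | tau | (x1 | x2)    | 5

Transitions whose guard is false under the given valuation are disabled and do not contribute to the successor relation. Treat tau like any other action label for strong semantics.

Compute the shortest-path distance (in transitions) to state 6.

Answer: 3

Working:
Breadth-first toward 6:
  L0 = {0}
  L1 = {1,3,4}
  L2 = {2,5}
  L3 = {6}
6 enters at depth 3; path tau·tau·d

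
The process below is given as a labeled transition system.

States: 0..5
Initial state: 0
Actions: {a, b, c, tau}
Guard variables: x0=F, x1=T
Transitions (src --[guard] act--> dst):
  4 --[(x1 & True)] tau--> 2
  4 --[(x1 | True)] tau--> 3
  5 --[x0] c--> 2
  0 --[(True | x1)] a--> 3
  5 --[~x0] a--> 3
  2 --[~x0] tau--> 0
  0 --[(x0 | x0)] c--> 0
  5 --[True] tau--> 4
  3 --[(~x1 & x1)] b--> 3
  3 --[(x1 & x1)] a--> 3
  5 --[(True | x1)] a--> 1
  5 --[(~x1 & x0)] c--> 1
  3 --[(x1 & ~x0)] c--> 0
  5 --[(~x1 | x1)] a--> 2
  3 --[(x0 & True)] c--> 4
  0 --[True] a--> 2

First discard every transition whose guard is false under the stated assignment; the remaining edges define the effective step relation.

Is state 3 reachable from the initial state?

Answer: REACHABLE

Trace:
After dropping false guards: 11 live edges.
depth 0: {0}
depth 1: {2,3}  now seen {0,2,3}
Reach set: {0,2,3}
Path to 3: a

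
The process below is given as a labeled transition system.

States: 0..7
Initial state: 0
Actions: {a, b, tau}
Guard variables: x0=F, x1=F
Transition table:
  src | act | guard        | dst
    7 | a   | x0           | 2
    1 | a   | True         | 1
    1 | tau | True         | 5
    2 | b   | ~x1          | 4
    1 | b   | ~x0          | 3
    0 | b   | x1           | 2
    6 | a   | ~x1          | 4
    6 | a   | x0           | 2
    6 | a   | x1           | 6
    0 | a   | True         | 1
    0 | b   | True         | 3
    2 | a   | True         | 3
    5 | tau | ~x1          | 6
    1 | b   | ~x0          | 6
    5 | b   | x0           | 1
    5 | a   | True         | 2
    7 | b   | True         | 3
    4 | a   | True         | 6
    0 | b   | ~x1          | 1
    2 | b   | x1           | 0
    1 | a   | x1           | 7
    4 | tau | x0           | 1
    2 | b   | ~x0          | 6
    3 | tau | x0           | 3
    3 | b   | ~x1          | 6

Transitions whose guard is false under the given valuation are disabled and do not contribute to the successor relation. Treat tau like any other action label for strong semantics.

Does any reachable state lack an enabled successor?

Reach set: {0,1,2,3,4,5,6}
  0: a→1  b→1  b→3  [deg 3]
  1: a→1  b→3  b→6  tau→5  [deg 4]
  2: a→3  b→4  b→6  [deg 3]
  3: b→6  [deg 1]
  4: a→6  [deg 1]
  5: a→2  tau→6  [deg 2]
  6: a→4  [deg 1]

Answer: DEADLOCK-FREE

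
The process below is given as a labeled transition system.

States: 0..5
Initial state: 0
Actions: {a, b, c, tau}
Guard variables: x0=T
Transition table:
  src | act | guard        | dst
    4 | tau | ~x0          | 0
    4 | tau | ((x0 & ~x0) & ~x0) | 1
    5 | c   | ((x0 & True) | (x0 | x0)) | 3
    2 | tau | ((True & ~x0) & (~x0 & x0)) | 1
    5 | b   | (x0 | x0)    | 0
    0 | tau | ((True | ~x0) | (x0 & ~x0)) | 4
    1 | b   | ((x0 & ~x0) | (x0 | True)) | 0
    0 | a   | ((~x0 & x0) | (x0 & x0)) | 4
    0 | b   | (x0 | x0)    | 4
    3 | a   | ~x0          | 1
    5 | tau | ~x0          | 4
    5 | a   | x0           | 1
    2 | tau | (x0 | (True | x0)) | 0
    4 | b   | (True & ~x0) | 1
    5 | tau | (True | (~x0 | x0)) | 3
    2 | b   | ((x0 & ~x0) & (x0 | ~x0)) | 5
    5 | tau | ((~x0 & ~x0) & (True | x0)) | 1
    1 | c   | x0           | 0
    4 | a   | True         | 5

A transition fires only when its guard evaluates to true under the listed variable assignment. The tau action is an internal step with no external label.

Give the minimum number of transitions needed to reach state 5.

BFS to 5:
  L0 = {0}
  L1 = {4}
  L2 = {5}
5 enters at depth 2; path a·a

Answer: 2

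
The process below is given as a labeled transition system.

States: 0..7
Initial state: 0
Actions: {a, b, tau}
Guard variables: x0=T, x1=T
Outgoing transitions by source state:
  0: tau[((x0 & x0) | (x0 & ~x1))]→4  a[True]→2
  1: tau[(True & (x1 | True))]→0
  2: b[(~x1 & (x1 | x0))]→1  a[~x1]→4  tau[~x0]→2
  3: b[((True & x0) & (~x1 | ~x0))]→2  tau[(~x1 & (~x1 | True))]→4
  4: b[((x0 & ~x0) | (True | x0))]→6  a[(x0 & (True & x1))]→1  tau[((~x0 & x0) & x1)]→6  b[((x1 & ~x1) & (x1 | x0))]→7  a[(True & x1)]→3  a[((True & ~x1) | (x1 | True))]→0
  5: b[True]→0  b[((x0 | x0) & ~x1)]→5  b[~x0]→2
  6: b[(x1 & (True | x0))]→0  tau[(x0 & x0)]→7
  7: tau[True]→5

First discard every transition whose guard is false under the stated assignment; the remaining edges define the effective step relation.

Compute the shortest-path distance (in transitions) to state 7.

Answer: 3

Working:
BFS to 7:
  Layer 0: {0}
  Layer 1: {2,4}
  Layer 2: {1,3,6}
  Layer 3: {7}
7 enters at depth 3; path tau·b·tau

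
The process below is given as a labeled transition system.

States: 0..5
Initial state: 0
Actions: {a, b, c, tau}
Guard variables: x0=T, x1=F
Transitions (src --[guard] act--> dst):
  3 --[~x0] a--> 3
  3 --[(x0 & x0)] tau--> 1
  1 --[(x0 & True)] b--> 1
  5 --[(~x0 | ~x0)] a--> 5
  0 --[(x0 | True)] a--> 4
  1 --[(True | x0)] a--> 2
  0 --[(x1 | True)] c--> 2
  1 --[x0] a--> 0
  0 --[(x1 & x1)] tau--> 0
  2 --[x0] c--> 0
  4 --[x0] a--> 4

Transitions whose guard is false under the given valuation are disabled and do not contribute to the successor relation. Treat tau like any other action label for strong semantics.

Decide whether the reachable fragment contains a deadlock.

R = {0,2,4}
  0: a→4  c→2  [2 out]
  2: c→0  [1 out]
  4: a→4  [1 out]

Answer: DEADLOCK-FREE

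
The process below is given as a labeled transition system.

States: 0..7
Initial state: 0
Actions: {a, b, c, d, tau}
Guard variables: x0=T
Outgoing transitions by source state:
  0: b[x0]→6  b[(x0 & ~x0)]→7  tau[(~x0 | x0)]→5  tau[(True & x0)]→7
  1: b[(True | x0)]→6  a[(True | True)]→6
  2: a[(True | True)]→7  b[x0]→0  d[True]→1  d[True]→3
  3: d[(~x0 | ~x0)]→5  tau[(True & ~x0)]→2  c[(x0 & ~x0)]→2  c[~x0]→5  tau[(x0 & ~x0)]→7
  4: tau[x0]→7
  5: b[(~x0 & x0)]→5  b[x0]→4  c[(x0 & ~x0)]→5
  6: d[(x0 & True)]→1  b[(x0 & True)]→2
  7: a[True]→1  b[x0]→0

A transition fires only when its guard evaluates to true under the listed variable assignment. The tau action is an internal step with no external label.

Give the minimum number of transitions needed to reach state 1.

Answer: 2

Analysis:
BFS to 1:
  Layer 0: {0}
  Layer 1: {5,6,7}
  Layer 2: {1,2,4}
depth(1)=2, e.g. b·d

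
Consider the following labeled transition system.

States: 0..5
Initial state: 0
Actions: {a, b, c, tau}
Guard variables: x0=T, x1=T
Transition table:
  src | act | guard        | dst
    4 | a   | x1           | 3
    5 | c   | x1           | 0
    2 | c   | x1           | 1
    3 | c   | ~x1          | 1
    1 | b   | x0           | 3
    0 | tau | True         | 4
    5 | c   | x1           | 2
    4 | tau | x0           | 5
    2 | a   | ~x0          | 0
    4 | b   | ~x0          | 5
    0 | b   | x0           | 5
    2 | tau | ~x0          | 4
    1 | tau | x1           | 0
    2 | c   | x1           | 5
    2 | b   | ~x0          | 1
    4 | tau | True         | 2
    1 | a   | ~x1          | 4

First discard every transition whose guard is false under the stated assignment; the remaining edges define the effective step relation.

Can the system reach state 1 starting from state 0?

Guard filter leaves 11 enabled edge(s).
L0 = {0}
L1 = {4,5}  cumulative {0,4,5}
L2 = {2,3}  cumulative {0,2,3,4,5}
L3 = {1}  cumulative {0,1,2,3,4,5}
Reachable = {0,1,2,3,4,5}
witness 1: tau·tau·c

Answer: REACHABLE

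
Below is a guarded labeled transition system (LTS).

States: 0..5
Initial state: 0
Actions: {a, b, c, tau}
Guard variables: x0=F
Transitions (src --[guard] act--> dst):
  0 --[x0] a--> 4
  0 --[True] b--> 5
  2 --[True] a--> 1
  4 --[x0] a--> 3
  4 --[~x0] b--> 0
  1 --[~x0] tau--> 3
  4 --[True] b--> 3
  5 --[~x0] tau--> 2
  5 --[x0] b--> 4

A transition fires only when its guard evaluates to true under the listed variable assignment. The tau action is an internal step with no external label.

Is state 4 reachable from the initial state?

After dropping false guards: 6 live edges.
L0 = {0}
L1 = {5}  now seen {0,5}
L2 = {2}  now seen {0,2,5}
L3 = {1}  now seen {0,1,2,5}
L4 = {3}  now seen {0,1,2,3,5}
Reachable = {0,1,2,3,5}

Answer: UNREACHABLE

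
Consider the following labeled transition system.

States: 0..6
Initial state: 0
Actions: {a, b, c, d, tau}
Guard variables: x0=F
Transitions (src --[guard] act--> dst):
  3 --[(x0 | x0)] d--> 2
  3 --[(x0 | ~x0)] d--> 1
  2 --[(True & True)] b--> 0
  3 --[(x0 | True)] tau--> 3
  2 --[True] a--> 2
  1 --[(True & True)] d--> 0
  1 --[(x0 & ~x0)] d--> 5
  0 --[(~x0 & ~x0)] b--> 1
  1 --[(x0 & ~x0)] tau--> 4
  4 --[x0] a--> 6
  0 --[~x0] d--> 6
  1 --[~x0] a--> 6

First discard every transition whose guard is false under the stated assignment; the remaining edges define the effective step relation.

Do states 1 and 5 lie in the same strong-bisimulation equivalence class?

Answer: NOT BISIMILAR

Working:
Compute ~ classes (split until stable):
  P[0] = {{0,1,2,3,4,5,6}}
  P[1] = {{0},{1},{2},{3},{4,5,6}}
5 equivalence class(es) (converged in 2)
1∈{1}, 5∈{4,5,6}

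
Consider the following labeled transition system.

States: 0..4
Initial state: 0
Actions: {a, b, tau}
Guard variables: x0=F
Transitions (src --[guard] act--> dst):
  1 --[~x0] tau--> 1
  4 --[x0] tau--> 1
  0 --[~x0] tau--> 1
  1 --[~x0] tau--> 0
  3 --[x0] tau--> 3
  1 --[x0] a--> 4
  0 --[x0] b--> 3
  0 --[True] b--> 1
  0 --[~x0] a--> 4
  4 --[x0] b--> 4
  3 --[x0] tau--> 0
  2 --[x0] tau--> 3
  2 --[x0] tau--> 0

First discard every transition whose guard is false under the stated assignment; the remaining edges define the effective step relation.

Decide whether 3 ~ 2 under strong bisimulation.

Refine partition for ~:
  P[0] = {{0,1,2,3,4}}
  P[1] = {{0},{1},{2,3,4}}
stable after 2 split(s): 3 block(s)
[3]={2,3,4}  [2]={2,3,4}

Answer: BISIMILAR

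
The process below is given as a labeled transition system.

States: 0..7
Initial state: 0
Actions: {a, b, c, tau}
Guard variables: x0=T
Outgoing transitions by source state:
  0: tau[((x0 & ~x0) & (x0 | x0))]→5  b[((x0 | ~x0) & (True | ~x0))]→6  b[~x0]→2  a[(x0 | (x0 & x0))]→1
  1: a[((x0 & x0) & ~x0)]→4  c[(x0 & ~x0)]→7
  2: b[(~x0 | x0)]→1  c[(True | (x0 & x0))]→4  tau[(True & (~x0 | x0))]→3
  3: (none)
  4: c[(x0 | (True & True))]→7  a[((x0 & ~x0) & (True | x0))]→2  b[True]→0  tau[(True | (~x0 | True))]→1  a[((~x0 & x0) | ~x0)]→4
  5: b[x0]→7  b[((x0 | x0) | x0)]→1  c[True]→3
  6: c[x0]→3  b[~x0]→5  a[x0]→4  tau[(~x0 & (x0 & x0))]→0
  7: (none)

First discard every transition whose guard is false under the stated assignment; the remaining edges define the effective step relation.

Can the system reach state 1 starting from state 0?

Answer: REACHABLE

Trace:
Guard filter leaves 13 enabled edge(s).
depth 0: {0}
depth 1: {1,6}  now seen {0,1,6}
depth 2: {3,4}  now seen {0,1,3,4,6}
depth 3: {7}  now seen {0,1,3,4,6,7}
Reachable = {0,1,3,4,6,7}
witness 1: a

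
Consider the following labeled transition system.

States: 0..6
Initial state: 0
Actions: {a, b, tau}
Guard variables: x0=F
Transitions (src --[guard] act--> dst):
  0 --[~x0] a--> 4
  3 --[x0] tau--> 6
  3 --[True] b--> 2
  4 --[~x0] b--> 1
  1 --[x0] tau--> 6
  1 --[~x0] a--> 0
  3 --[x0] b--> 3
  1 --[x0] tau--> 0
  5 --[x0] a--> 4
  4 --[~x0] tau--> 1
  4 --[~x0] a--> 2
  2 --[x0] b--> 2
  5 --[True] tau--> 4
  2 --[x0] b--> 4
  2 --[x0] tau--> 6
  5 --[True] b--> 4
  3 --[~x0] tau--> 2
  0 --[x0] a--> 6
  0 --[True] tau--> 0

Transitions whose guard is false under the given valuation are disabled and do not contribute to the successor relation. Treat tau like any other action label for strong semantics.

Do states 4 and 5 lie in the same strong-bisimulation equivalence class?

Answer: NOT BISIMILAR

Trace:
Refine partition for ~:
  P[0] = {{0,1,2,3,4,5,6}}
  P[1] = {{0},{1},{2,6},{3,5},{4}}
  P[2] = {{0},{1},{2,6},{3},{4},{5}}
Fixed point at round 3; 6 class(es).
class of 4: {4}; class of 5: {5}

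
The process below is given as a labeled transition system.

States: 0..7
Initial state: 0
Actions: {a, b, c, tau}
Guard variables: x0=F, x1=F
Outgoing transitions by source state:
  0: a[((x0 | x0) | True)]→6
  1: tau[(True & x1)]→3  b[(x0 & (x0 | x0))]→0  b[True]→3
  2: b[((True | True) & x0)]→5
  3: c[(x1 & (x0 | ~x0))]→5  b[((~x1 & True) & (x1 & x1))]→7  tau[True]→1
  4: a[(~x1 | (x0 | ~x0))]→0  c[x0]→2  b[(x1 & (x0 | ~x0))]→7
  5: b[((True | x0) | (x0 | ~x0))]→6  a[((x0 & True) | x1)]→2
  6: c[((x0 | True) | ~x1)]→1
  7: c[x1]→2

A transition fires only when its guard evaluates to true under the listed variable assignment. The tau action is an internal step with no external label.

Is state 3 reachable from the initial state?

Answer: REACHABLE

Trace:
6 transition(s) survive guard evaluation.
L0 = {0}
L1 = {6}  now seen {0,6}
L2 = {1}  now seen {0,1,6}
L3 = {3}  now seen {0,1,3,6}
R = {0,1,3,6}
Path to 3: a·c·b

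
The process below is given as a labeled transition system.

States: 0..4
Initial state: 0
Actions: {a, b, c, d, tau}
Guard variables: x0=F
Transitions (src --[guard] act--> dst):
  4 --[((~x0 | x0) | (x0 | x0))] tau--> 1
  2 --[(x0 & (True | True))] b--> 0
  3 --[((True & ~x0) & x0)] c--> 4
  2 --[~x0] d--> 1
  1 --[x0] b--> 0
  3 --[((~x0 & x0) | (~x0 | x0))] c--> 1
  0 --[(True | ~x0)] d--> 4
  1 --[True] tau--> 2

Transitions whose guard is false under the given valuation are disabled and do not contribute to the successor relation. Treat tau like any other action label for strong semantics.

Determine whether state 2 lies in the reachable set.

Answer: REACHABLE

Working:
After dropping false guards: 5 live edges.
Layer 0: {0}
Layer 1: {4}  now seen {0,4}
Layer 2: {1}  now seen {0,1,4}
Layer 3: {2}  now seen {0,1,2,4}
Reach set: {0,1,2,4}
trace reaching 2: d·tau·tau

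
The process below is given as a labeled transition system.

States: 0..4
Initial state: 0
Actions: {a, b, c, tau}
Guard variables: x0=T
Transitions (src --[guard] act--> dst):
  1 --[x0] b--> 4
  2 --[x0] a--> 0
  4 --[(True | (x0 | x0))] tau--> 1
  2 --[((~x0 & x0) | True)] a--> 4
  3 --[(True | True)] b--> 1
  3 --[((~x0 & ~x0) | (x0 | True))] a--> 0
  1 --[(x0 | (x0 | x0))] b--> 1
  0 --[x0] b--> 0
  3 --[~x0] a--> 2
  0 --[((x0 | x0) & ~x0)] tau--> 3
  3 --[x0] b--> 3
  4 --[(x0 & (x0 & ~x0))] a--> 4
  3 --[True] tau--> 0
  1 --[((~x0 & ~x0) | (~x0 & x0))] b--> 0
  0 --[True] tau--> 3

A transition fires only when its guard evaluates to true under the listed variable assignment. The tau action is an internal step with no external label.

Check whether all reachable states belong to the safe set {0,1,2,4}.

Inv-set: {0,1,2,4}
Reachable = {0,1,3,4}
  0: ok
  1: ok
  3: outside
  4: ok
counterexample path to 3: tau

Answer: INVARIANT VIOLATED at state 3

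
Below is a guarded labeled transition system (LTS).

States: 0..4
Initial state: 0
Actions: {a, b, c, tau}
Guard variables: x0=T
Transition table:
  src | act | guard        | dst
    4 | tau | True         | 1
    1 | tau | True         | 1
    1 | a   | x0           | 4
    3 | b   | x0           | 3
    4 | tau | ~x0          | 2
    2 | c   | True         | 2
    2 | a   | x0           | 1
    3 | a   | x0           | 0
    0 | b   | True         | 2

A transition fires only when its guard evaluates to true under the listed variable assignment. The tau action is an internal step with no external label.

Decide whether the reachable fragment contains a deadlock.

Answer: DEADLOCK-FREE

Working:
Reachable = {0,1,2,4}
  0: b→2  [1 exit(s)]
  1: a→4  tau→1  [2 exit(s)]
  2: a→1  c→2  [2 exit(s)]
  4: tau→1  [1 exit(s)]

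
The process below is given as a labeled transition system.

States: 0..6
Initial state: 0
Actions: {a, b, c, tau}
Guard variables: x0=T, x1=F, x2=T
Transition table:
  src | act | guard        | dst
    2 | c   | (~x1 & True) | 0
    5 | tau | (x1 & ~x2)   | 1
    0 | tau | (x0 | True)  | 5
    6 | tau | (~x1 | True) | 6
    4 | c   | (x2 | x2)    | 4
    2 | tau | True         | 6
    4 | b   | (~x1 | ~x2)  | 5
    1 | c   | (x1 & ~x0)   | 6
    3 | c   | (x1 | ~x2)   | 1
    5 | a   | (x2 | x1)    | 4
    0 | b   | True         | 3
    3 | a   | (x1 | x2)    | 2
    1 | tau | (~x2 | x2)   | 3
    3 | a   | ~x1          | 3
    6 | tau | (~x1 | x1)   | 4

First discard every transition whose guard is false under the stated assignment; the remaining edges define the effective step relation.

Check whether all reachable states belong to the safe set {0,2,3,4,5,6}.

Inv-set: {0,2,3,4,5,6}
R = {0,2,3,4,5,6}
  0: ok
  2: ok
  3: ok
  4: ok
  5: ok
  6: ok

Answer: INVARIANT HOLDS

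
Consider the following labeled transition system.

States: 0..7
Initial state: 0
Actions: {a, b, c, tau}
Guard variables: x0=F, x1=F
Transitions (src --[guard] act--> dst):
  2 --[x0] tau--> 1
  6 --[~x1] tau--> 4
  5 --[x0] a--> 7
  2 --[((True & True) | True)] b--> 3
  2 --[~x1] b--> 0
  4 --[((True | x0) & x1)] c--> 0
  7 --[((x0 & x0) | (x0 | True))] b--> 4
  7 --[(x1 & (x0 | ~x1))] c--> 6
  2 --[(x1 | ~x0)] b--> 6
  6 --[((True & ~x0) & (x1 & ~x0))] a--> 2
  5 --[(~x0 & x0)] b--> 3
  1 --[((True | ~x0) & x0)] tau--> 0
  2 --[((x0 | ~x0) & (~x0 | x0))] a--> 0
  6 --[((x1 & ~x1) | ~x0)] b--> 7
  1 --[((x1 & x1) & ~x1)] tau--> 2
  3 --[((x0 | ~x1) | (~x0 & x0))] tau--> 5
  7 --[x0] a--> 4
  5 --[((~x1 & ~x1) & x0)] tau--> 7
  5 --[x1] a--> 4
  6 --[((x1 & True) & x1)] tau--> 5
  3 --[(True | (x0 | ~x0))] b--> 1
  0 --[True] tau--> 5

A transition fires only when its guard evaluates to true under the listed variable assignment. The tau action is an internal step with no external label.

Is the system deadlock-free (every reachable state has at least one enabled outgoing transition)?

Reach set: {0,5}
  0: tau→5  [1 out]
  5: ∅  [no exit]
Path to 5: tau

Answer: DEADLOCK at state 5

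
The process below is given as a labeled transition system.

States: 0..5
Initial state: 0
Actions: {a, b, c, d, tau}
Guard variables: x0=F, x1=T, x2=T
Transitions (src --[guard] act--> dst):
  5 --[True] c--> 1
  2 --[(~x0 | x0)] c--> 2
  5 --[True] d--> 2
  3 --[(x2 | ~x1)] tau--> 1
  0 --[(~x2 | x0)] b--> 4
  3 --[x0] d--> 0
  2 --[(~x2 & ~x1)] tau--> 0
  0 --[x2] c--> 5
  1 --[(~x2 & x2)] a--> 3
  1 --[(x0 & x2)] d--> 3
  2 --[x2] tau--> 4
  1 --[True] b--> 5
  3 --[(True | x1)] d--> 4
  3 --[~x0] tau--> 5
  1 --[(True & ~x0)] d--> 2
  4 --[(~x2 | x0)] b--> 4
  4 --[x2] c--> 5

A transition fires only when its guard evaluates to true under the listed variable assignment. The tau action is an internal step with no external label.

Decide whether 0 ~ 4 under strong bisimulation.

Answer: BISIMILAR

Trace:
Bisimulation quotient by refinement:
  P[0] = {{0,1,2,3,4,5}}
  P[1] = {{0,4},{1},{2},{3},{5}}
5 equivalence class(es) (converged in 2)
[0]={0,4}  [4]={0,4}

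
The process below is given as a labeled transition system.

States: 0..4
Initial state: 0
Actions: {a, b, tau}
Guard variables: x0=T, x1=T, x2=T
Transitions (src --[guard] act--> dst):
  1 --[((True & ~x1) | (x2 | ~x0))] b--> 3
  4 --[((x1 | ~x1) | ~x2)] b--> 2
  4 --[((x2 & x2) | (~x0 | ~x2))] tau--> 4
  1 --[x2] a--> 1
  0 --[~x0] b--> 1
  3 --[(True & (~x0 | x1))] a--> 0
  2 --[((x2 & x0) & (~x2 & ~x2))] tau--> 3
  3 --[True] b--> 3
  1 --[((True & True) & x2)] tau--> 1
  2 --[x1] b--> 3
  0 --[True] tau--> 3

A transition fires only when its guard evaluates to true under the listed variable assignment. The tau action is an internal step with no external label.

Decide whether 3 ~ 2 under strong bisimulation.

Bisimulation quotient by refinement:
  round 0: {{0,1,2,3,4}}
  round 1: {{0},{1},{2},{3},{4}}
5 equivalence class(es) (converged in 2)
[3]={3}  [2]={2}

Answer: NOT BISIMILAR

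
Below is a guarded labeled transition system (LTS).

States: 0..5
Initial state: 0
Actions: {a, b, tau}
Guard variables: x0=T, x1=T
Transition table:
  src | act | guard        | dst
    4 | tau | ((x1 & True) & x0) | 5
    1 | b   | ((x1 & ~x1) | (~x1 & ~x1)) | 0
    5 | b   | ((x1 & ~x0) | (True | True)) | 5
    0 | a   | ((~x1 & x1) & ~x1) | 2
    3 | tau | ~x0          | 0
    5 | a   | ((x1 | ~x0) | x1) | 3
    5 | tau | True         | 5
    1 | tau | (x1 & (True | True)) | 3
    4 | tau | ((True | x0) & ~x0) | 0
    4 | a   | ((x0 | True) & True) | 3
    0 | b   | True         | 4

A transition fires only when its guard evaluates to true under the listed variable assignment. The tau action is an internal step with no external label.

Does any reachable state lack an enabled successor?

Reachable = {0,3,4,5}
  0: b→4  [1 out]
  3: ∅  [deadlock]
  4: a→3  tau→5  [2 out]
  5: a→3  b→5  tau→5  [3 out]
Path to 3: b·a

Answer: DEADLOCK at state 3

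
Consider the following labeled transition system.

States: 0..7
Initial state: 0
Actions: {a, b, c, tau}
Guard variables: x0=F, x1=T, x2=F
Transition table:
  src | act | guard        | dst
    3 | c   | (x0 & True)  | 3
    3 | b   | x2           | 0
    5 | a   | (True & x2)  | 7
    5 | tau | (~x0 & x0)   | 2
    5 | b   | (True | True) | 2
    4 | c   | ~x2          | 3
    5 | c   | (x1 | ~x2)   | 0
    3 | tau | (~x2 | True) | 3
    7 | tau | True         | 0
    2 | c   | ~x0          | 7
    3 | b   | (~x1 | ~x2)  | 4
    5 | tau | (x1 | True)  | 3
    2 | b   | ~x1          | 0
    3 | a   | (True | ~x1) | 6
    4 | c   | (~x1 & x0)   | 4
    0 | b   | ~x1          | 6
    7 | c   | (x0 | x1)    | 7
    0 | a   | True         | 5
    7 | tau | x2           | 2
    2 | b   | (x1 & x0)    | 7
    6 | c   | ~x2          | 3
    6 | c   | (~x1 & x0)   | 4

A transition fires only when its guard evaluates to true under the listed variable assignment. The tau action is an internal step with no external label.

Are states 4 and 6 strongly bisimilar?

Answer: BISIMILAR

Working:
Compute ~ classes (split until stable):
  P[0] = {{0,1,2,3,4,5,6,7}}
  P[1] = {{0},{1},{2,4,6},{3},{5},{7}}
  P[2] = {{0},{1},{2},{3},{4,6},{5},{7}}
Fixed point at round 3; 7 class(es).
[4]={4,6}  [6]={4,6}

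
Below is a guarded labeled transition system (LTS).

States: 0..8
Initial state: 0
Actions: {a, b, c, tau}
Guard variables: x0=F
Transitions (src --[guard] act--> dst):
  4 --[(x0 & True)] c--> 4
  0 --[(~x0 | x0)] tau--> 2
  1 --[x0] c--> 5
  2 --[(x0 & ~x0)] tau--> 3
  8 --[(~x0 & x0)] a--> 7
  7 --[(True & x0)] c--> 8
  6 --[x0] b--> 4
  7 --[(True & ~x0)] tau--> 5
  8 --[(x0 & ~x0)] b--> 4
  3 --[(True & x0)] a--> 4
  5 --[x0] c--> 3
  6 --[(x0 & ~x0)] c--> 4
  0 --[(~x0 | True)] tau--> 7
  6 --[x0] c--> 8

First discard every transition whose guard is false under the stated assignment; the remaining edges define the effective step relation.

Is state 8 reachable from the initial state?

Answer: UNREACHABLE

Working:
3 transition(s) survive guard evaluation.
Layer 0: {0}
Layer 1: {2,7}  total {0,2,7}
Layer 2: {5}  total {0,2,5,7}
R = {0,2,5,7}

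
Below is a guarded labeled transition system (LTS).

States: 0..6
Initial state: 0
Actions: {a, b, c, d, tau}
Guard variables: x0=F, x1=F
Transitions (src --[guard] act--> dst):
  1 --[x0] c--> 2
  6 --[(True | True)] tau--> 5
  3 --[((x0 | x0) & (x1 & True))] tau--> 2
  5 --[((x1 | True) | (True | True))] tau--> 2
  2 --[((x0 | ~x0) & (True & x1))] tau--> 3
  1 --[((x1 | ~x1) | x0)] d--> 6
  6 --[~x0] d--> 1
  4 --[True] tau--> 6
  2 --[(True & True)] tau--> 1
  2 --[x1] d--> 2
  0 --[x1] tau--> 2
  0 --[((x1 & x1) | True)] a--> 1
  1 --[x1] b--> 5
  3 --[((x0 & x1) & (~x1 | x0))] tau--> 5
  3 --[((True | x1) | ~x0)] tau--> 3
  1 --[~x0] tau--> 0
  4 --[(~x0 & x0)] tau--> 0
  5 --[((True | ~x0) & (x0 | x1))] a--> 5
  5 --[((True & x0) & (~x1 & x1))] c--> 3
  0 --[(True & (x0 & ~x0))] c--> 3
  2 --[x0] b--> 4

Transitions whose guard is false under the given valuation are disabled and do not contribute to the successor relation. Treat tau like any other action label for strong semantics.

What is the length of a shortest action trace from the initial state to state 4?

Breadth-first toward 4:
  depth 0: {0}
  depth 1: {1}
  depth 2: {6}
  depth 3: {5}
  depth 4: {2}
4 never appears.

Answer: UNREACHABLE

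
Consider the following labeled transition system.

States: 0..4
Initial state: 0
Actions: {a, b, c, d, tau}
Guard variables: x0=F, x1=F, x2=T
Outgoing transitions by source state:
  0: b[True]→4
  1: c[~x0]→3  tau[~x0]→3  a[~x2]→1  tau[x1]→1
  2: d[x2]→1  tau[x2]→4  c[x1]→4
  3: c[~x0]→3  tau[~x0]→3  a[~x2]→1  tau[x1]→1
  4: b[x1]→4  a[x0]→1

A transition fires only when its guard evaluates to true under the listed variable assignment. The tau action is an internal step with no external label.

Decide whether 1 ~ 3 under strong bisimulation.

Answer: BISIMILAR

Analysis:
Compute ~ classes (split until stable):
  π0 = {{0,1,2,3,4}}
  π1 = {{0},{1,3},{2},{4}}
Fixed point at round 2; 4 class(es).
1∈{1,3}, 3∈{1,3}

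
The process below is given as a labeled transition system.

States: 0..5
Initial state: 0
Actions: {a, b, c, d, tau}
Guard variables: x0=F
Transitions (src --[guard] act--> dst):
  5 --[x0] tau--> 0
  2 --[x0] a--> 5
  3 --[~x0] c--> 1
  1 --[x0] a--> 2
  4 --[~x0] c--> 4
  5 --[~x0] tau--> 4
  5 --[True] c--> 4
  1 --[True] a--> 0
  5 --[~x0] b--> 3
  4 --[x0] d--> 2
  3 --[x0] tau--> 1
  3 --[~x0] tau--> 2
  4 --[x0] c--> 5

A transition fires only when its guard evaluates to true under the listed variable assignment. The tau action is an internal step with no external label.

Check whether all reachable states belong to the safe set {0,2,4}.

Inv-set: {0,2,4}
Reachable = {0}
  0: ✓

Answer: INVARIANT HOLDS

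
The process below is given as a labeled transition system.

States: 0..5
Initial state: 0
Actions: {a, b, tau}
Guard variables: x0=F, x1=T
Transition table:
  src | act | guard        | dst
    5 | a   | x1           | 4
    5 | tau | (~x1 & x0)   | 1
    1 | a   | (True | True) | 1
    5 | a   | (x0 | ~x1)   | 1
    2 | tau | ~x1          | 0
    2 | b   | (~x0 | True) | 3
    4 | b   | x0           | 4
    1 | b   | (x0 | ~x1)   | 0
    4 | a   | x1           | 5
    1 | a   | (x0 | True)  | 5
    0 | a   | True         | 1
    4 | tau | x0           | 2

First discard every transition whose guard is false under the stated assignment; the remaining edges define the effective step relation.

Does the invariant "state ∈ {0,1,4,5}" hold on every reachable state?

Allowed set {0,1,4,5}
Reachable = {0,1,4,5}
  0: ✓
  1: ✓
  4: ✓
  5: ✓

Answer: INVARIANT HOLDS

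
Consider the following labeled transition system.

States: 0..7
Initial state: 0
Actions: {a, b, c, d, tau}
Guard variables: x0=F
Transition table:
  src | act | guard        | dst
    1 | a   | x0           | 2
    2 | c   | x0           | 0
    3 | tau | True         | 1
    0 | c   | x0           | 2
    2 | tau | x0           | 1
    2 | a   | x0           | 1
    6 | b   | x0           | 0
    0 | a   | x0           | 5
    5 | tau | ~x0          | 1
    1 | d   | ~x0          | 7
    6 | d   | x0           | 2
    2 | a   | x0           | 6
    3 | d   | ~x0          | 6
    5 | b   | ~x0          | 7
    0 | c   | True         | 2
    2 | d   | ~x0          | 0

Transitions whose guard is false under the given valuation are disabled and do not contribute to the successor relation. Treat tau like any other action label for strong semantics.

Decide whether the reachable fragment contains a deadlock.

Reachable = {0,2}
  0: c→2  [1 exit(s)]
  2: d→0  [1 exit(s)]

Answer: DEADLOCK-FREE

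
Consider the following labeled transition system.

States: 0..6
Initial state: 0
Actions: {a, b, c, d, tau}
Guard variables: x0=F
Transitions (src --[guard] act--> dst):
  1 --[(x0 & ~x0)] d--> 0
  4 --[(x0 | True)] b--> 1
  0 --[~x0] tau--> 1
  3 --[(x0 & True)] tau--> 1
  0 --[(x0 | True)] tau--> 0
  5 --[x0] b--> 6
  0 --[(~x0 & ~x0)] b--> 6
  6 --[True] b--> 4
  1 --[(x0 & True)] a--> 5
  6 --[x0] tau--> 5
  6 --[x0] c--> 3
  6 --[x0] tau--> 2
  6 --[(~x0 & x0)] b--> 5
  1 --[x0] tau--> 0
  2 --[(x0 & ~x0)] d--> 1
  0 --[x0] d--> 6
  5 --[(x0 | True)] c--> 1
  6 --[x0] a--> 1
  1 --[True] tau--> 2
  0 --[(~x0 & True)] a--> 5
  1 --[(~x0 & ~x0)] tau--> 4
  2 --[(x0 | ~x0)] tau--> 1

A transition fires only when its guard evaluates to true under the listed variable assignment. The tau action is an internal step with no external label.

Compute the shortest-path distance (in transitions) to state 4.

Answer: 2

Analysis:
BFS to 4:
  Layer 0: {0}
  Layer 1: {1,5,6}
  Layer 2: {2,4}
first hit 4 at d=2 via b·b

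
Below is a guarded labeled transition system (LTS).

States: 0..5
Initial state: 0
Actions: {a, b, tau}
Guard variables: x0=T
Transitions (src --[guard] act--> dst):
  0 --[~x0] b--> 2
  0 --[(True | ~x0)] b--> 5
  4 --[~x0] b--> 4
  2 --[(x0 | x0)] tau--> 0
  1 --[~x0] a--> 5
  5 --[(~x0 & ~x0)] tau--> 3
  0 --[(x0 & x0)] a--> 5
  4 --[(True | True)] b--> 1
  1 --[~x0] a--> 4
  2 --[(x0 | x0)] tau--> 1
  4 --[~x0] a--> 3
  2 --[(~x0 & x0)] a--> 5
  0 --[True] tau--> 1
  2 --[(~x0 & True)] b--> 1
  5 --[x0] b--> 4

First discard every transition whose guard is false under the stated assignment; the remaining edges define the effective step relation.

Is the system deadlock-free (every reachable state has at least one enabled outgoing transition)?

Answer: DEADLOCK at state 1

Trace:
R = {0,1,4,5}
  0: a→5  b→5  tau→1  [3 exit(s)]
  1: ∅  [STUCK]
  4: b→1  [1 exit(s)]
  5: b→4  [1 exit(s)]
trace reaching 1: tau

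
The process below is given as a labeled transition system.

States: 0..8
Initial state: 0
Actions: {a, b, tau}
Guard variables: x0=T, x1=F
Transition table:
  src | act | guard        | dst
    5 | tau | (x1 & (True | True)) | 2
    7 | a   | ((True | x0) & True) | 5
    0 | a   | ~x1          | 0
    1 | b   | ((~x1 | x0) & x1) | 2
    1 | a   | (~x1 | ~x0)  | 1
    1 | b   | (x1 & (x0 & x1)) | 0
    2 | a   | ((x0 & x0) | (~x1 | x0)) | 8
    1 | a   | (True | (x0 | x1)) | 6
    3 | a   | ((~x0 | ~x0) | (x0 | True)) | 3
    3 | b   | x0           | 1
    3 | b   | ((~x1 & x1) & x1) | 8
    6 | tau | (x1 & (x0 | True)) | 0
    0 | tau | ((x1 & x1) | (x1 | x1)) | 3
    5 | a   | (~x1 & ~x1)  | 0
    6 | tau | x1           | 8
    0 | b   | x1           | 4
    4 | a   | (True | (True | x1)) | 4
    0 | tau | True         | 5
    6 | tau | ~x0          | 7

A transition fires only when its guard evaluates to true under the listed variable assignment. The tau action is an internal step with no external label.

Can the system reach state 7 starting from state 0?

10 transition(s) survive guard evaluation.
depth 0: {0}
depth 1: {5}  now seen {0,5}
Reachable = {0,5}

Answer: UNREACHABLE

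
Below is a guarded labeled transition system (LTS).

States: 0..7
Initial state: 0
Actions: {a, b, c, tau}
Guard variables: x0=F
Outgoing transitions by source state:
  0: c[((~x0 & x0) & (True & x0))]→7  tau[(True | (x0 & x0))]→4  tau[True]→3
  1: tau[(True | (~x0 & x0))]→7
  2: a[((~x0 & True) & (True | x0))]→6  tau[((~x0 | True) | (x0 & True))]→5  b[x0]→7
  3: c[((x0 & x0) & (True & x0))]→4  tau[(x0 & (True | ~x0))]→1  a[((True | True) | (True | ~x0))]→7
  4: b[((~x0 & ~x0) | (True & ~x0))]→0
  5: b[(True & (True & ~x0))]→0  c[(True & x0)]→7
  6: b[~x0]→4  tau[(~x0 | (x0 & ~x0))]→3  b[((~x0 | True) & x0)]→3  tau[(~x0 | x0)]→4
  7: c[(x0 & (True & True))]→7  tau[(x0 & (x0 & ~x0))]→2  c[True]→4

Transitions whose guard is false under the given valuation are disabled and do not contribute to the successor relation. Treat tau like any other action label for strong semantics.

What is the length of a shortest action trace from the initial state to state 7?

Answer: 2

Working:
BFS to 7:
  depth 0: {0}
  depth 1: {3,4}
  depth 2: {7}
first hit 7 at d=2 via tau·a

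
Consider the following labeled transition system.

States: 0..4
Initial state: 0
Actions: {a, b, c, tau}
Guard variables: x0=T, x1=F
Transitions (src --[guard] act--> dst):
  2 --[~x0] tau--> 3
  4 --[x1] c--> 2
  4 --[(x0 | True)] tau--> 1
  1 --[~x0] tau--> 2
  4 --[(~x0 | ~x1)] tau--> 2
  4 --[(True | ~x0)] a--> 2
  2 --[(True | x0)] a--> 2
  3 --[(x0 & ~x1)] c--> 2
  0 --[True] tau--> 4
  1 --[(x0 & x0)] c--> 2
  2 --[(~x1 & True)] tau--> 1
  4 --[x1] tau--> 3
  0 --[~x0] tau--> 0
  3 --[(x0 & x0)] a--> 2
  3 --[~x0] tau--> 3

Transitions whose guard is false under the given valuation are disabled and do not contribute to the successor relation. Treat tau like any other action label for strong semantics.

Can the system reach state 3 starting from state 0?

Guard filter leaves 9 enabled edge(s).
depth 0: {0}
depth 1: {4}  total {0,4}
depth 2: {1,2}  total {0,1,2,4}
Reach set: {0,1,2,4}

Answer: UNREACHABLE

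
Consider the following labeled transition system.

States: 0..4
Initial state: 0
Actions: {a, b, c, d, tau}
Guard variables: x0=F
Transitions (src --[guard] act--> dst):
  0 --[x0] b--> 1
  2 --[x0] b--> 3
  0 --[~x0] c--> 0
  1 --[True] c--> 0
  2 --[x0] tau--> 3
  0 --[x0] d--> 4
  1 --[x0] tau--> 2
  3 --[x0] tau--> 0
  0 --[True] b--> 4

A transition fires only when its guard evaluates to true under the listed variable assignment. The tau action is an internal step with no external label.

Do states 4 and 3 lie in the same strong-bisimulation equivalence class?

Answer: BISIMILAR

Working:
Compute ~ classes (split until stable):
  π0 = {{0,1,2,3,4}}
  π1 = {{0},{1},{2,3,4}}
3 equivalence class(es) (converged in 2)
4∈{2,3,4}, 3∈{2,3,4}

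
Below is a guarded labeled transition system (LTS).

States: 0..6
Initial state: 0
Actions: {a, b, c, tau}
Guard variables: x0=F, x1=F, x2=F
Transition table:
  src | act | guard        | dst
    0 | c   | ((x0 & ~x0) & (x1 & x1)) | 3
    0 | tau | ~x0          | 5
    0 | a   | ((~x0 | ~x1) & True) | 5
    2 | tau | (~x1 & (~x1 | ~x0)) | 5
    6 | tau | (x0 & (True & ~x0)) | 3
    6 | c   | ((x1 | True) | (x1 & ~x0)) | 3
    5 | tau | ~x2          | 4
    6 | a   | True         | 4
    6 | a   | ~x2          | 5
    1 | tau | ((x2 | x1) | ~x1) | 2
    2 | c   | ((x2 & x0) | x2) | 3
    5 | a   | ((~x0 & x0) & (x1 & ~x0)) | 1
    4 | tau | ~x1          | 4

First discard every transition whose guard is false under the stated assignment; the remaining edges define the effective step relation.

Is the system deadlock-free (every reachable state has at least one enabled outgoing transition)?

Answer: DEADLOCK-FREE

Working:
Reachable = {0,4,5}
  0: a→5  tau→5  [deg 2]
  4: tau→4  [deg 1]
  5: tau→4  [deg 1]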